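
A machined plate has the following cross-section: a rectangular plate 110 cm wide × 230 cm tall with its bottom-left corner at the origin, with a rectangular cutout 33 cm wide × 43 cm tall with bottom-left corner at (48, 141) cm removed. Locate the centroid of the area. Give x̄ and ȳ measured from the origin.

x̄ = 54.44 cm, ȳ = 112.18 cm

plate: A = 110 × 230 = 25300.00, centroid at (55.00, 115.00).
hole: A = −(33 × 43) = -1419.00, centroid at (64.50, 162.50).
ΣA = 23881.00 cm²
ΣAx̄ = (25300.00)(55.00) + (-1419.00)(64.50) = 1299974.50 cm³
ΣAȳ = (25300.00)(115.00) + (-1419.00)(162.50) = 2678912.50 cm³
x̄ = 1299974.50 / 23881.00 = 54.44 cm
ȳ = 2678912.50 / 23881.00 = 112.18 cm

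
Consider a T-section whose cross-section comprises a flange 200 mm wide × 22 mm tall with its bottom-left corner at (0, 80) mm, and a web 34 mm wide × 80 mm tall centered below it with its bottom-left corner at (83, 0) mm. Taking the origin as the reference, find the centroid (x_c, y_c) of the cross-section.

web: A = 34 × 80 = 2720.00, centroid at (100.00, 40.00).
flange: A = 200 × 22 = 4400.00, centroid at (100.00, 91.00).
ΣA = 7120.00 mm²
ΣAx_c = (2720.00)(100.00) + (4400.00)(100.00) = 712000.00 mm³
ΣAy_c = (2720.00)(40.00) + (4400.00)(91.00) = 509200.00 mm³
x_c = 712000.00 / 7120.00 = 100.00 mm
y_c = 509200.00 / 7120.00 = 71.52 mm

x_c = 100.00 mm, y_c = 71.52 mm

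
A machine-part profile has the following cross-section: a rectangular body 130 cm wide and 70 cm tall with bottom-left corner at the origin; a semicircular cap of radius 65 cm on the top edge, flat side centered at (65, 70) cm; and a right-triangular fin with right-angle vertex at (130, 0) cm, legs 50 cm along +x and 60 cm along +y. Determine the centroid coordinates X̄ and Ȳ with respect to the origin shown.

rectangular body: A = 130 × 70 = 9100.00, centroid at (65.00, 35.00).
semicircular top: A = ½π·65² = 6636.61, centroid at (65.00, 97.59).
triangular fin: A = ½·50·60 = 1500.00, centroid at (146.67, 20.00).
ΣA = 17236.61 cm², ΣAX̄ = 1242879.94 cm³, ΣAȲ = 996146.35 cm³.
X̄ = 1242879.94/17236.61 = 72.11 cm; Ȳ = 996146.35/17236.61 = 57.79 cm.

X̄ = 72.11 cm, Ȳ = 57.79 cm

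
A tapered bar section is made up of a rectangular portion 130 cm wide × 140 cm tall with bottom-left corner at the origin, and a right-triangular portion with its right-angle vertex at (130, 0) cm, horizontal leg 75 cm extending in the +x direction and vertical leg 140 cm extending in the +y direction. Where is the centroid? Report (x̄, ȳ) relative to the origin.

rectangular portion: A = 130 × 140 = 18200.00, centroid at (65.00, 70.00).
triangular portion: A = ½·75·140 = 5250.00, centroid at (155.00, 46.67).
ΣA = 23450.00 cm², ΣAx̄ = 1996750.00 cm³, ΣAȳ = 1519000.00 cm³.
x̄ = 1996750.00/23450.00 = 85.15 cm; ȳ = 1519000.00/23450.00 = 64.78 cm.

x̄ = 85.15 cm, ȳ = 64.78 cm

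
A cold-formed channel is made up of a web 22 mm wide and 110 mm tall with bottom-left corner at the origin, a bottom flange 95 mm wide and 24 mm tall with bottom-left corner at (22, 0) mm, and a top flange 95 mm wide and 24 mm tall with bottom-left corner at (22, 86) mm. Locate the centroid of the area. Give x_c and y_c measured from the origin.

x_c = 49.22 mm, y_c = 55.00 mm

web: A = 22 × 110 = 2420.00, centroid at (11.00, 55.00).
bottom flange: A = 95 × 24 = 2280.00, centroid at (69.50, 12.00).
top flange: A = 95 × 24 = 2280.00, centroid at (69.50, 98.00).
ΣA = 6980.00 mm², ΣAx_c = 343540.00 mm³, ΣAy_c = 383900.00 mm³.
x_c = 343540.00/6980.00 = 49.22 mm; y_c = 383900.00/6980.00 = 55.00 mm.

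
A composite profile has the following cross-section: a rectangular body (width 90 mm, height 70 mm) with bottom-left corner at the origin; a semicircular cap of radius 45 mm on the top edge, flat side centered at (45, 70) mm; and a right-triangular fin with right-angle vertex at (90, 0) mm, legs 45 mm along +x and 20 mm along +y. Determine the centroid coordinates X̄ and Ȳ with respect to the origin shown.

rectangular body: A = 90 × 70 = 6300.00, centroid at (45.00, 35.00).
semicircular top: A = ½π·45² = 3180.86, centroid at (45.00, 89.10).
triangular fin: A = ½·45·20 = 450.00, centroid at (105.00, 6.67).
ΣA = 9930.86 mm²
ΣAX̄ = (6300.00)(45.00) + (3180.86)(45.00) + (450.00)(105.00) = 473888.82 mm³
ΣAȲ = (6300.00)(35.00) + (3180.86)(89.10) + (450.00)(6.67) = 506910.38 mm³
X̄ = 473888.82 / 9930.86 = 47.72 mm
Ȳ = 506910.38 / 9930.86 = 51.04 mm

X̄ = 47.72 mm, Ȳ = 51.04 mm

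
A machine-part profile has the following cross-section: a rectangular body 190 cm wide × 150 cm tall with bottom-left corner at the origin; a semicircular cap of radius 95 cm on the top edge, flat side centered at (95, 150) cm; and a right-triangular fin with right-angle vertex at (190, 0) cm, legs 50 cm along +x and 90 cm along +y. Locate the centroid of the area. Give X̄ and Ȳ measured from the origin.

Part | A | x̄ᵢ | ȳᵢ | A·x̄ᵢ | A·ȳᵢ
rectangular body | 28500.00 | 95.00 | 75.00 | 2707500.00 | 2137500.00
semicircular top | 14176.44 | 95.00 | 190.32 | 1346761.50 | 2698048.86
triangular fin | 2250.00 | 206.67 | 30.00 | 465000.00 | 67500.00
Σ | 44926.44 |  |  | 4519261.50 | 4903048.86
X̄ = 4519261.50 / 44926.44 = 100.59 cm
Ȳ = 4903048.86 / 44926.44 = 109.14 cm

X̄ = 100.59 cm, Ȳ = 109.14 cm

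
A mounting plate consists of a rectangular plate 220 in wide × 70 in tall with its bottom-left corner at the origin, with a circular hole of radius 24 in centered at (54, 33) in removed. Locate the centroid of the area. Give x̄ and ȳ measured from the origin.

Part | A | x̄ᵢ | ȳᵢ | A·x̄ᵢ | A·ȳᵢ
plate | 15400.00 | 110.00 | 35.00 | 1694000.00 | 539000.00
hole | -1809.56 | 54.00 | 33.00 | -97716.10 | -59715.39
Σ | 13590.44 |  |  | 1596283.90 | 479284.61
x̄ = 1596283.90 / 13590.44 = 117.46 in
ȳ = 479284.61 / 13590.44 = 35.27 in

x̄ = 117.46 in, ȳ = 35.27 in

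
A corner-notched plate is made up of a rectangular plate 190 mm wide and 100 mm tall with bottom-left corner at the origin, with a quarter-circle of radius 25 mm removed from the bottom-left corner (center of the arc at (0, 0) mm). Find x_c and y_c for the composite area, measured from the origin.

x_c = 97.24 mm, y_c = 51.04 mm

plate: A = 190 × 100 = 19000.00, centroid at (95.00, 50.00).
removed quarter-circle: A = −¼π·25² = -490.87, centroid at (10.61, 10.61).
ΣA = 18509.13 mm²
ΣAx_c = (19000.00)(95.00) + (-490.87)(10.61) = 1799791.67 mm³
ΣAy_c = (19000.00)(50.00) + (-490.87)(10.61) = 944791.67 mm³
x_c = 1799791.67 / 18509.13 = 97.24 mm
y_c = 944791.67 / 18509.13 = 51.04 mm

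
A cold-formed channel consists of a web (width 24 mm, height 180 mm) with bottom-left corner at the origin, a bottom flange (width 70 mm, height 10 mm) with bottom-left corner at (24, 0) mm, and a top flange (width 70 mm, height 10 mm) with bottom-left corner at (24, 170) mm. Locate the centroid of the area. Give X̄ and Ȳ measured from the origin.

X̄ = 23.50 mm, Ȳ = 90.00 mm

Part | A | x̄ᵢ | ȳᵢ | A·x̄ᵢ | A·ȳᵢ
web | 4320.00 | 12.00 | 90.00 | 51840.00 | 388800.00
bottom flange | 700.00 | 59.00 | 5.00 | 41300.00 | 3500.00
top flange | 700.00 | 59.00 | 175.00 | 41300.00 | 122500.00
Σ | 5720.00 |  |  | 134440.00 | 514800.00
X̄ = 134440.00 / 5720.00 = 23.50 mm
Ȳ = 514800.00 / 5720.00 = 90.00 mm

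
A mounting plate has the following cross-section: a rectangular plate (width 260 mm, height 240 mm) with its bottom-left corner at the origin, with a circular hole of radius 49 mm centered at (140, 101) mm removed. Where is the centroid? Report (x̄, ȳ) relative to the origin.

x̄ = 128.62 mm, ȳ = 122.61 mm

Part | A | x̄ᵢ | ȳᵢ | A·x̄ᵢ | A·ȳᵢ
plate | 62400.00 | 130.00 | 120.00 | 8112000.00 | 7488000.00
hole | -7542.96 | 140.00 | 101.00 | -1056014.95 | -761839.36
Σ | 54857.04 |  |  | 7055985.05 | 6726160.64
x̄ = 7055985.05 / 54857.04 = 128.62 mm
ȳ = 6726160.64 / 54857.04 = 122.61 mm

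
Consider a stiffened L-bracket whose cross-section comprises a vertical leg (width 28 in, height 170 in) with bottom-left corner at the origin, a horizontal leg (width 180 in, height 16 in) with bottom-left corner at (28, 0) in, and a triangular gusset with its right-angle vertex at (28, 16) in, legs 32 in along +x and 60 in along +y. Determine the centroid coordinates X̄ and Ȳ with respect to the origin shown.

vertical leg: A = 28 × 170 = 4760.00, centroid at (14.00, 85.00).
horizontal leg: A = 180 × 16 = 2880.00, centroid at (118.00, 8.00).
gusset: A = ½·32·60 = 960.00, centroid at (38.67, 36.00).
ΣA = 8600.00 in², ΣAX̄ = 443600.00 in³, ΣAȲ = 462200.00 in³.
X̄ = 443600.00/8600.00 = 51.58 in; Ȳ = 462200.00/8600.00 = 53.74 in.

X̄ = 51.58 in, Ȳ = 53.74 in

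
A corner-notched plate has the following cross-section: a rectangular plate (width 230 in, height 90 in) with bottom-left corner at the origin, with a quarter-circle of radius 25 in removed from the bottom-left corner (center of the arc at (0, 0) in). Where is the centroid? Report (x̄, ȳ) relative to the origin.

plate: A = 230 × 90 = 20700.00, centroid at (115.00, 45.00).
removed quarter-circle: A = −¼π·25² = -490.87, centroid at (10.61, 10.61).
ΣA = 20209.13 in²
ΣAx̄ = (20700.00)(115.00) + (-490.87)(10.61) = 2375291.67 in³
ΣAȳ = (20700.00)(45.00) + (-490.87)(10.61) = 926291.67 in³
x̄ = 2375291.67 / 20209.13 = 117.54 in
ȳ = 926291.67 / 20209.13 = 45.84 in

x̄ = 117.54 in, ȳ = 45.84 in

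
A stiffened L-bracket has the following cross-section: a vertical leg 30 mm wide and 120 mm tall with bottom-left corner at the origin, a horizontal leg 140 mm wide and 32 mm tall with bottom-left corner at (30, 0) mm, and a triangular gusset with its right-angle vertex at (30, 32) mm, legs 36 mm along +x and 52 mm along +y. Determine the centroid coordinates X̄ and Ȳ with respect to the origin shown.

vertical leg: A = 30 × 120 = 3600.00, centroid at (15.00, 60.00).
horizontal leg: A = 140 × 32 = 4480.00, centroid at (100.00, 16.00).
gusset: A = ½·36·52 = 936.00, centroid at (42.00, 49.33).
ΣA = 9016.00 mm², ΣAX̄ = 541312.00 mm³, ΣAȲ = 333856.00 mm³.
X̄ = 541312.00/9016.00 = 60.04 mm; Ȳ = 333856.00/9016.00 = 37.03 mm.

X̄ = 60.04 mm, Ȳ = 37.03 mm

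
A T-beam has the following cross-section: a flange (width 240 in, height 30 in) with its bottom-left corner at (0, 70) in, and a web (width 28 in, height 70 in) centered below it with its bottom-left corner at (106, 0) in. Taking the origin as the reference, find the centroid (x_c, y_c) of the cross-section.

x_c = 120.00 in, y_c = 74.30 in

web: A = 28 × 70 = 1960.00, centroid at (120.00, 35.00).
flange: A = 240 × 30 = 7200.00, centroid at (120.00, 85.00).
ΣA = 9160.00 in²
ΣAx_c = (1960.00)(120.00) + (7200.00)(120.00) = 1099200.00 in³
ΣAy_c = (1960.00)(35.00) + (7200.00)(85.00) = 680600.00 in³
x_c = 1099200.00 / 9160.00 = 120.00 in
y_c = 680600.00 / 9160.00 = 74.30 in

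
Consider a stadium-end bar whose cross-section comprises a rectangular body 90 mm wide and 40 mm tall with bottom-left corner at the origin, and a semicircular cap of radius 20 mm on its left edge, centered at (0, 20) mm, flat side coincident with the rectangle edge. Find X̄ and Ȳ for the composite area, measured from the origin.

X̄ = 37.05 mm, Ȳ = 20.00 mm

rectangular body: A = 90 × 40 = 3600.00, centroid at (45.00, 20.00).
semicircular end: A = ½π·20² = 628.32, centroid at (-8.49, 20.00).
ΣA = 4228.32 mm², ΣAX̄ = 156666.67 mm³, ΣAȲ = 84566.37 mm³.
X̄ = 156666.67/4228.32 = 37.05 mm; Ȳ = 84566.37/4228.32 = 20.00 mm.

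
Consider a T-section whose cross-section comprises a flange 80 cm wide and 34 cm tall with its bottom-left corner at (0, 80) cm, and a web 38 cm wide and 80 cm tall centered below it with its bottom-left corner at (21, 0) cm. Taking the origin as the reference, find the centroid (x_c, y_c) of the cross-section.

web: A = 38 × 80 = 3040.00, centroid at (40.00, 40.00).
flange: A = 80 × 34 = 2720.00, centroid at (40.00, 97.00).
ΣA = 5760.00 cm²
ΣAx_c = (3040.00)(40.00) + (2720.00)(40.00) = 230400.00 cm³
ΣAy_c = (3040.00)(40.00) + (2720.00)(97.00) = 385440.00 cm³
x_c = 230400.00 / 5760.00 = 40.00 cm
y_c = 385440.00 / 5760.00 = 66.92 cm

x_c = 40.00 cm, y_c = 66.92 cm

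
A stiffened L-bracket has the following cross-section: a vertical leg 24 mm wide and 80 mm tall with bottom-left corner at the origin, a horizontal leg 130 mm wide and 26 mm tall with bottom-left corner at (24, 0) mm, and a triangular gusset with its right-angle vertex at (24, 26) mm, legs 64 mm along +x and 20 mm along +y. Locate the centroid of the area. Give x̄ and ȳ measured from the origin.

x̄ = 59.41 mm, ȳ = 23.85 mm

vertical leg: A = 24 × 80 = 1920.00, centroid at (12.00, 40.00).
horizontal leg: A = 130 × 26 = 3380.00, centroid at (89.00, 13.00).
gusset: A = ½·64·20 = 640.00, centroid at (45.33, 32.67).
ΣA = 5940.00 mm², ΣAx̄ = 352873.33 mm³, ΣAȳ = 141646.67 mm³.
x̄ = 352873.33/5940.00 = 59.41 mm; ȳ = 141646.67/5940.00 = 23.85 mm.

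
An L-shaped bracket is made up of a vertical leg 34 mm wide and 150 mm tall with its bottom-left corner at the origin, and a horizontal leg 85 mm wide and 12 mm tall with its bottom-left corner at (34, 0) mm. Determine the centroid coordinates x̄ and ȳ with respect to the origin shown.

x̄ = 26.92 mm, ȳ = 63.50 mm

Part | A | x̄ᵢ | ȳᵢ | A·x̄ᵢ | A·ȳᵢ
vertical leg | 5100.00 | 17.00 | 75.00 | 86700.00 | 382500.00
horizontal leg | 1020.00 | 76.50 | 6.00 | 78030.00 | 6120.00
Σ | 6120.00 |  |  | 164730.00 | 388620.00
x̄ = 164730.00 / 6120.00 = 26.92 mm
ȳ = 388620.00 / 6120.00 = 63.50 mm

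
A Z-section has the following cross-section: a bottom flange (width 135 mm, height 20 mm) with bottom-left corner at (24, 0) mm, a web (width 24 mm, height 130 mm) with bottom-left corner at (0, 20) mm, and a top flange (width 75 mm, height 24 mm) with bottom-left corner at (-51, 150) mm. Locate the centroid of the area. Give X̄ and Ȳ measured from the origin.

X̄ = 34.15 mm, Ȳ = 76.61 mm

bottom flange: A = 135 × 20 = 2700.00, centroid at (91.50, 10.00).
web: A = 24 × 130 = 3120.00, centroid at (12.00, 85.00).
top flange: A = 75 × 24 = 1800.00, centroid at (-13.50, 162.00).
ΣA = 7620.00 mm², ΣAX̄ = 260190.00 mm³, ΣAȲ = 583800.00 mm³.
X̄ = 260190.00/7620.00 = 34.15 mm; Ȳ = 583800.00/7620.00 = 76.61 mm.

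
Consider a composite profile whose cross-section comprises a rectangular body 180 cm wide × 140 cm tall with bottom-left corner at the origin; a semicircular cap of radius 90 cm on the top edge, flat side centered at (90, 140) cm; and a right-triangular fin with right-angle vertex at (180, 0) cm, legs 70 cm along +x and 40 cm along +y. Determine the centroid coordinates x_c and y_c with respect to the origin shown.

x_c = 94.03 cm, y_c = 102.99 cm

rectangular body: A = 180 × 140 = 25200.00, centroid at (90.00, 70.00).
semicircular top: A = ½π·90² = 12723.45, centroid at (90.00, 178.20).
triangular fin: A = ½·70·40 = 1400.00, centroid at (203.33, 13.33).
ΣA = 39323.45 cm², ΣAx_c = 3697777.19 cm³, ΣAy_c = 4049949.70 cm³.
x_c = 3697777.19/39323.45 = 94.03 cm; y_c = 4049949.70/39323.45 = 102.99 cm.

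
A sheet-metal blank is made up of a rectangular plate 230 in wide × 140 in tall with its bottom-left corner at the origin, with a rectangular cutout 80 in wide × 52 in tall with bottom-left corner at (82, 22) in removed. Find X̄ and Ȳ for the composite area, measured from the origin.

X̄ = 113.96 in, Ȳ = 73.26 in

plate: A = 230 × 140 = 32200.00, centroid at (115.00, 70.00).
hole: A = −(80 × 52) = -4160.00, centroid at (122.00, 48.00).
ΣA = 28040.00 in², ΣAX̄ = 3195480.00 in³, ΣAȲ = 2054320.00 in³.
X̄ = 3195480.00/28040.00 = 113.96 in; Ȳ = 2054320.00/28040.00 = 73.26 in.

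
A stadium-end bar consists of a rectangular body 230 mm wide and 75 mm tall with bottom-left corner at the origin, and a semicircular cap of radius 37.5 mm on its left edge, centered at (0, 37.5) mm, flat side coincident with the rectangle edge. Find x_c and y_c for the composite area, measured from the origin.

Part | A | x̄ᵢ | ȳᵢ | A·x̄ᵢ | A·ȳᵢ
rectangular body | 17250.00 | 115.00 | 37.50 | 1983750.00 | 646875.00
semicircular end | 2208.93 | -15.92 | 37.50 | -35156.25 | 82834.96
Σ | 19458.93 |  |  | 1948593.75 | 729709.96
x_c = 1948593.75 / 19458.93 = 100.14 mm
y_c = 729709.96 / 19458.93 = 37.50 mm

x_c = 100.14 mm, y_c = 37.50 mm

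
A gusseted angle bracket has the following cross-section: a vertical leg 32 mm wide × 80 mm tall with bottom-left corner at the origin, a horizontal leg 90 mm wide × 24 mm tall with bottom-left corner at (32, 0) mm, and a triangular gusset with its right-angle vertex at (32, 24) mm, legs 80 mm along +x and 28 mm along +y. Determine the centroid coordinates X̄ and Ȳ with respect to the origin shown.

X̄ = 46.74 mm, Ȳ = 28.37 mm

vertical leg: A = 32 × 80 = 2560.00, centroid at (16.00, 40.00).
horizontal leg: A = 90 × 24 = 2160.00, centroid at (77.00, 12.00).
gusset: A = ½·80·28 = 1120.00, centroid at (58.67, 33.33).
ΣA = 5840.00 mm²
ΣAX̄ = (2560.00)(16.00) + (2160.00)(77.00) + (1120.00)(58.67) = 272986.67 mm³
ΣAȲ = (2560.00)(40.00) + (2160.00)(12.00) + (1120.00)(33.33) = 165653.33 mm³
X̄ = 272986.67 / 5840.00 = 46.74 mm
Ȳ = 165653.33 / 5840.00 = 28.37 mm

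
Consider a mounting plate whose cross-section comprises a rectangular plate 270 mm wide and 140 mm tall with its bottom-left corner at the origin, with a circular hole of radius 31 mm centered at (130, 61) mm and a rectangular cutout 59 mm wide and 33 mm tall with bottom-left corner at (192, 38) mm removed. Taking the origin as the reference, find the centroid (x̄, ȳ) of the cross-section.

x̄ = 130.33 mm, ȳ = 71.75 mm

plate: A = 270 × 140 = 37800.00, centroid at (135.00, 70.00).
hole 1: A = −π·31² = -3019.07, centroid at (130.00, 61.00).
hole 2: A = −(59 × 33) = -1947.00, centroid at (221.50, 54.50).
ΣA = 32833.93 mm²
ΣAx̄ = (37800.00)(135.00) + (-3019.07)(130.00) + (-1947.00)(221.50) = 4279260.33 mm³
ΣAȳ = (37800.00)(70.00) + (-3019.07)(61.00) + (-1947.00)(54.50) = 2355725.20 mm³
x̄ = 4279260.33 / 32833.93 = 130.33 mm
ȳ = 2355725.20 / 32833.93 = 71.75 mm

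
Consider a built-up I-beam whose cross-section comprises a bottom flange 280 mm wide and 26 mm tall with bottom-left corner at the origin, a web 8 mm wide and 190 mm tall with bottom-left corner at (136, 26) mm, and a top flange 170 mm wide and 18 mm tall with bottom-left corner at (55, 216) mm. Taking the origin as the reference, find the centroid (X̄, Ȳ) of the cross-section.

X̄ = 140.00 mm, Ȳ = 81.54 mm

bottom flange: A = 280 × 26 = 7280.00, centroid at (140.00, 13.00).
web: A = 8 × 190 = 1520.00, centroid at (140.00, 121.00).
top flange: A = 170 × 18 = 3060.00, centroid at (140.00, 225.00).
ΣA = 11860.00 mm²
ΣAX̄ = (7280.00)(140.00) + (1520.00)(140.00) + (3060.00)(140.00) = 1660400.00 mm³
ΣAȲ = (7280.00)(13.00) + (1520.00)(121.00) + (3060.00)(225.00) = 967060.00 mm³
X̄ = 1660400.00 / 11860.00 = 140.00 mm
Ȳ = 967060.00 / 11860.00 = 81.54 mm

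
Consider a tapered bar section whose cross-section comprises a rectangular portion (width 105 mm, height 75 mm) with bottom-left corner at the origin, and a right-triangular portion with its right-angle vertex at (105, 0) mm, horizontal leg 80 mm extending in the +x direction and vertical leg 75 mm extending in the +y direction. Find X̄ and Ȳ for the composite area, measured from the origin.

rectangular portion: A = 105 × 75 = 7875.00, centroid at (52.50, 37.50).
triangular portion: A = ½·80·75 = 3000.00, centroid at (131.67, 25.00).
ΣA = 10875.00 mm²
ΣAX̄ = (7875.00)(52.50) + (3000.00)(131.67) = 808437.50 mm³
ΣAȲ = (7875.00)(37.50) + (3000.00)(25.00) = 370312.50 mm³
X̄ = 808437.50 / 10875.00 = 74.34 mm
Ȳ = 370312.50 / 10875.00 = 34.05 mm

X̄ = 74.34 mm, Ȳ = 34.05 mm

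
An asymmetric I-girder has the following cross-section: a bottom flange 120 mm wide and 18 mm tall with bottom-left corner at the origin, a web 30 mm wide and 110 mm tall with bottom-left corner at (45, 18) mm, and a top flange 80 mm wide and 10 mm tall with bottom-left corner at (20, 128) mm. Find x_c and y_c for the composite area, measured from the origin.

x_c = 60.00 mm, y_c = 58.58 mm

bottom flange: A = 120 × 18 = 2160.00, centroid at (60.00, 9.00).
web: A = 30 × 110 = 3300.00, centroid at (60.00, 73.00).
top flange: A = 80 × 10 = 800.00, centroid at (60.00, 133.00).
ΣA = 6260.00 mm², ΣAx_c = 375600.00 mm³, ΣAy_c = 366740.00 mm³.
x_c = 375600.00/6260.00 = 60.00 mm; y_c = 366740.00/6260.00 = 58.58 mm.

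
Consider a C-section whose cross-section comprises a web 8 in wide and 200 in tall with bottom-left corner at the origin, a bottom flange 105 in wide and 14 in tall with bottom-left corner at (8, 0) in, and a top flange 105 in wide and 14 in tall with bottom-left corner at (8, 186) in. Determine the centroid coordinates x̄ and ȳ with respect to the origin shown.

x̄ = 40.59 in, ȳ = 100.00 in

web: A = 8 × 200 = 1600.00, centroid at (4.00, 100.00).
bottom flange: A = 105 × 14 = 1470.00, centroid at (60.50, 7.00).
top flange: A = 105 × 14 = 1470.00, centroid at (60.50, 193.00).
ΣA = 4540.00 in²
ΣAx̄ = (1600.00)(4.00) + (1470.00)(60.50) + (1470.00)(60.50) = 184270.00 in³
ΣAȳ = (1600.00)(100.00) + (1470.00)(7.00) + (1470.00)(193.00) = 454000.00 in³
x̄ = 184270.00 / 4540.00 = 40.59 in
ȳ = 454000.00 / 4540.00 = 100.00 in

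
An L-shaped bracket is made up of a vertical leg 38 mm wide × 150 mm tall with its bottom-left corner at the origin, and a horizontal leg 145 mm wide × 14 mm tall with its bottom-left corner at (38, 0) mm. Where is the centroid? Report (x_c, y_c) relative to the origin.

x_c = 43.03 mm, y_c = 57.14 mm

vertical leg: A = 38 × 150 = 5700.00, centroid at (19.00, 75.00).
horizontal leg: A = 145 × 14 = 2030.00, centroid at (110.50, 7.00).
ΣA = 7730.00 mm²
ΣAx_c = (5700.00)(19.00) + (2030.00)(110.50) = 332615.00 mm³
ΣAy_c = (5700.00)(75.00) + (2030.00)(7.00) = 441710.00 mm³
x_c = 332615.00 / 7730.00 = 43.03 mm
y_c = 441710.00 / 7730.00 = 57.14 mm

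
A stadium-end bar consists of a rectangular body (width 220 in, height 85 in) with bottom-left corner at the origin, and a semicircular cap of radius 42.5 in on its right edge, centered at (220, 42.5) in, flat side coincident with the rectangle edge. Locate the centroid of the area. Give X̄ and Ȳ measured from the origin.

Part | A | x̄ᵢ | ȳᵢ | A·x̄ᵢ | A·ȳᵢ
rectangular body | 18700.00 | 110.00 | 42.50 | 2057000.00 | 794750.00
semicircular end | 2837.25 | 238.04 | 42.50 | 675372.27 | 120583.16
Σ | 21537.25 |  |  | 2732372.27 | 915333.16
X̄ = 2732372.27 / 21537.25 = 126.87 in
Ȳ = 915333.16 / 21537.25 = 42.50 in

X̄ = 126.87 in, Ȳ = 42.50 in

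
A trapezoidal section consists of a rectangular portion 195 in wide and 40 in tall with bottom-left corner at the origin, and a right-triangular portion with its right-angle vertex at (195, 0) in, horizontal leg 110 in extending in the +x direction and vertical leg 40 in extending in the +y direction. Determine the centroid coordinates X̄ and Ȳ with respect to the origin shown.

rectangular portion: A = 195 × 40 = 7800.00, centroid at (97.50, 20.00).
triangular portion: A = ½·110·40 = 2200.00, centroid at (231.67, 13.33).
ΣA = 10000.00 in²
ΣAX̄ = (7800.00)(97.50) + (2200.00)(231.67) = 1270166.67 in³
ΣAȲ = (7800.00)(20.00) + (2200.00)(13.33) = 185333.33 in³
X̄ = 1270166.67 / 10000.00 = 127.02 in
Ȳ = 185333.33 / 10000.00 = 18.53 in

X̄ = 127.02 in, Ȳ = 18.53 in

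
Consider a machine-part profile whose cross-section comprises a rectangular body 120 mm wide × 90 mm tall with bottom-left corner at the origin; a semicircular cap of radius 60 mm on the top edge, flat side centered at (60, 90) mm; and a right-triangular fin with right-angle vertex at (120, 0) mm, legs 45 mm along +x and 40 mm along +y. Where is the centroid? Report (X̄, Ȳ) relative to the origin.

X̄ = 63.89 mm, Ȳ = 66.32 mm

rectangular body: A = 120 × 90 = 10800.00, centroid at (60.00, 45.00).
semicircular top: A = ½π·60² = 5654.87, centroid at (60.00, 115.46).
triangular fin: A = ½·45·40 = 900.00, centroid at (135.00, 13.33).
ΣA = 17354.87 mm²
ΣAX̄ = (10800.00)(60.00) + (5654.87)(60.00) + (900.00)(135.00) = 1108792.01 mm³
ΣAȲ = (10800.00)(45.00) + (5654.87)(115.46) + (900.00)(13.33) = 1150938.01 mm³
X̄ = 1108792.01 / 17354.87 = 63.89 mm
Ȳ = 1150938.01 / 17354.87 = 66.32 mm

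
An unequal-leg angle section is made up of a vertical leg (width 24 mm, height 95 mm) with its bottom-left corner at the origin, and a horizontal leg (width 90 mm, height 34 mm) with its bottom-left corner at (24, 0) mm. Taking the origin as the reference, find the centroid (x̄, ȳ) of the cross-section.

vertical leg: A = 24 × 95 = 2280.00, centroid at (12.00, 47.50).
horizontal leg: A = 90 × 34 = 3060.00, centroid at (69.00, 17.00).
ΣA = 5340.00 mm²
ΣAx̄ = (2280.00)(12.00) + (3060.00)(69.00) = 238500.00 mm³
ΣAȳ = (2280.00)(47.50) + (3060.00)(17.00) = 160320.00 mm³
x̄ = 238500.00 / 5340.00 = 44.66 mm
ȳ = 160320.00 / 5340.00 = 30.02 mm

x̄ = 44.66 mm, ȳ = 30.02 mm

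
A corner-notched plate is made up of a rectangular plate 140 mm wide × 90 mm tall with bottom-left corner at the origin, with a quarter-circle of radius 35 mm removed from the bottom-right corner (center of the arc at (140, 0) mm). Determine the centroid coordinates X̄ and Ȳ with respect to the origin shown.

plate: A = 140 × 90 = 12600.00, centroid at (70.00, 45.00).
removed quarter-circle: A = −¼π·35² = -962.11, centroid at (125.15, 14.85).
ΣA = 11637.89 mm²
ΣAX̄ = (12600.00)(70.00) + (-962.11)(125.15) = 761595.88 mm³
ΣAȲ = (12600.00)(45.00) + (-962.11)(14.85) = 552708.33 mm³
X̄ = 761595.88 / 11637.89 = 65.44 mm
Ȳ = 552708.33 / 11637.89 = 47.49 mm

X̄ = 65.44 mm, Ȳ = 47.49 mm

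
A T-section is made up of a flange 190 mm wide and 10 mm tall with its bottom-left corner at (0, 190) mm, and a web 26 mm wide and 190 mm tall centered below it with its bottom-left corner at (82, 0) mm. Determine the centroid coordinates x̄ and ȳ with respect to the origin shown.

Part | A | x̄ᵢ | ȳᵢ | A·x̄ᵢ | A·ȳᵢ
web | 4940.00 | 95.00 | 95.00 | 469300.00 | 469300.00
flange | 1900.00 | 95.00 | 195.00 | 180500.00 | 370500.00
Σ | 6840.00 |  |  | 649800.00 | 839800.00
x̄ = 649800.00 / 6840.00 = 95.00 mm
ȳ = 839800.00 / 6840.00 = 122.78 mm

x̄ = 95.00 mm, ȳ = 122.78 mm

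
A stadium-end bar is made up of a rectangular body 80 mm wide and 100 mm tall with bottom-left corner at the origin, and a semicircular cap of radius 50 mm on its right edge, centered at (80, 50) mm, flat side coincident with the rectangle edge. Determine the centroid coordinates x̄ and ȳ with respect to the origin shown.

Part | A | x̄ᵢ | ȳᵢ | A·x̄ᵢ | A·ȳᵢ
rectangular body | 8000.00 | 40.00 | 50.00 | 320000.00 | 400000.00
semicircular end | 3926.99 | 101.22 | 50.00 | 397492.60 | 196349.54
Σ | 11926.99 |  |  | 717492.60 | 596349.54
x̄ = 717492.60 / 11926.99 = 60.16 mm
ȳ = 596349.54 / 11926.99 = 50.00 mm

x̄ = 60.16 mm, ȳ = 50.00 mm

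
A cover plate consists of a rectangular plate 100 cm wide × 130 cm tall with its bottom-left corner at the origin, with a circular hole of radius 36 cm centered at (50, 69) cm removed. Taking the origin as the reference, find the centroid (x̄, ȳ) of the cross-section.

plate: A = 100 × 130 = 13000.00, centroid at (50.00, 65.00).
hole: A = −π·36² = -4071.50, centroid at (50.00, 69.00).
ΣA = 8928.50 cm²
ΣAx̄ = (13000.00)(50.00) + (-4071.50)(50.00) = 446424.80 cm³
ΣAȳ = (13000.00)(65.00) + (-4071.50)(69.00) = 564066.22 cm³
x̄ = 446424.80 / 8928.50 = 50.00 cm
ȳ = 564066.22 / 8928.50 = 63.18 cm

x̄ = 50.00 cm, ȳ = 63.18 cm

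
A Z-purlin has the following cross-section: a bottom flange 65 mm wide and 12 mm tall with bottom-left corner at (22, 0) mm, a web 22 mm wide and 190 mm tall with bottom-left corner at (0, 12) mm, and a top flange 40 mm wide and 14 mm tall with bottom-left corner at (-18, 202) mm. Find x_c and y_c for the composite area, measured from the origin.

bottom flange: A = 65 × 12 = 780.00, centroid at (54.50, 6.00).
web: A = 22 × 190 = 4180.00, centroid at (11.00, 107.00).
top flange: A = 40 × 14 = 560.00, centroid at (2.00, 209.00).
ΣA = 5520.00 mm²
ΣAx_c = (780.00)(54.50) + (4180.00)(11.00) + (560.00)(2.00) = 89610.00 mm³
ΣAy_c = (780.00)(6.00) + (4180.00)(107.00) + (560.00)(209.00) = 568980.00 mm³
x_c = 89610.00 / 5520.00 = 16.23 mm
y_c = 568980.00 / 5520.00 = 103.08 mm

x_c = 16.23 mm, y_c = 103.08 mm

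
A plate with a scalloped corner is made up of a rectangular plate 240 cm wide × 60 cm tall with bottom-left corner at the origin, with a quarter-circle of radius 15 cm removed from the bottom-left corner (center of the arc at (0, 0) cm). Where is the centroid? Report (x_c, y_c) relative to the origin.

plate: A = 240 × 60 = 14400.00, centroid at (120.00, 30.00).
removed quarter-circle: A = −¼π·15² = -176.71, centroid at (6.37, 6.37).
ΣA = 14223.29 cm²
ΣAx_c = (14400.00)(120.00) + (-176.71)(6.37) = 1726875.00 cm³
ΣAy_c = (14400.00)(30.00) + (-176.71)(6.37) = 430875.00 cm³
x_c = 1726875.00 / 14223.29 = 121.41 cm
y_c = 430875.00 / 14223.29 = 30.29 cm

x_c = 121.41 cm, y_c = 30.29 cm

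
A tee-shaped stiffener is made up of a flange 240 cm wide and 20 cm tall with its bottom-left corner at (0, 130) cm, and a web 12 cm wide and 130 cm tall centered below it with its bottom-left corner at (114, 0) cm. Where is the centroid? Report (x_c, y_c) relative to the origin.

Part | A | x̄ᵢ | ȳᵢ | A·x̄ᵢ | A·ȳᵢ
web | 1560.00 | 120.00 | 65.00 | 187200.00 | 101400.00
flange | 4800.00 | 120.00 | 140.00 | 576000.00 | 672000.00
Σ | 6360.00 |  |  | 763200.00 | 773400.00
x_c = 763200.00 / 6360.00 = 120.00 cm
y_c = 773400.00 / 6360.00 = 121.60 cm

x_c = 120.00 cm, y_c = 121.60 cm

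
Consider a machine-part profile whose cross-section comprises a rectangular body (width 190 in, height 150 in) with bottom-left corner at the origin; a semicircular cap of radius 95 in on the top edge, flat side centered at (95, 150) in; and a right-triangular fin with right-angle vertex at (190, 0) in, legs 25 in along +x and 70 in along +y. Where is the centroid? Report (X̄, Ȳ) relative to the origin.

rectangular body: A = 190 × 150 = 28500.00, centroid at (95.00, 75.00).
semicircular top: A = ½π·95² = 14176.44, centroid at (95.00, 190.32).
triangular fin: A = ½·25·70 = 875.00, centroid at (198.33, 23.33).
ΣA = 43551.44 in²
ΣAX̄ = (28500.00)(95.00) + (14176.44)(95.00) + (875.00)(198.33) = 4227803.17 in³
ΣAȲ = (28500.00)(75.00) + (14176.44)(190.32) + (875.00)(23.33) = 4855965.53 in³
X̄ = 4227803.17 / 43551.44 = 97.08 in
Ȳ = 4855965.53 / 43551.44 = 111.50 in

X̄ = 97.08 in, Ȳ = 111.50 in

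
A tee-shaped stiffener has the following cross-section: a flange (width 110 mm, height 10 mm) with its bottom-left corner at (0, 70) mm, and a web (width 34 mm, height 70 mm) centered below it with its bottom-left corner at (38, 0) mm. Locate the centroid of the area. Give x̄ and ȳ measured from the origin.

x̄ = 55.00 mm, ȳ = 47.64 mm

web: A = 34 × 70 = 2380.00, centroid at (55.00, 35.00).
flange: A = 110 × 10 = 1100.00, centroid at (55.00, 75.00).
ΣA = 3480.00 mm², ΣAx̄ = 191400.00 mm³, ΣAȳ = 165800.00 mm³.
x̄ = 191400.00/3480.00 = 55.00 mm; ȳ = 165800.00/3480.00 = 47.64 mm.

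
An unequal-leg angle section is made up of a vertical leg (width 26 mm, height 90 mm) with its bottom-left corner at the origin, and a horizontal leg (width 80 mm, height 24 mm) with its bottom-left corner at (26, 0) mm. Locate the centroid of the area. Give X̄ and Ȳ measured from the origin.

Part | A | x̄ᵢ | ȳᵢ | A·x̄ᵢ | A·ȳᵢ
vertical leg | 2340.00 | 13.00 | 45.00 | 30420.00 | 105300.00
horizontal leg | 1920.00 | 66.00 | 12.00 | 126720.00 | 23040.00
Σ | 4260.00 |  |  | 157140.00 | 128340.00
X̄ = 157140.00 / 4260.00 = 36.89 mm
Ȳ = 128340.00 / 4260.00 = 30.13 mm

X̄ = 36.89 mm, Ȳ = 30.13 mm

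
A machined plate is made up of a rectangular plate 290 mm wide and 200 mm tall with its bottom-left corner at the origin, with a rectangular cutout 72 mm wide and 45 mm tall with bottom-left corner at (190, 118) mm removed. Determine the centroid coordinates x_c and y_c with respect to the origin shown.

plate: A = 290 × 200 = 58000.00, centroid at (145.00, 100.00).
hole: A = −(72 × 45) = -3240.00, centroid at (226.00, 140.50).
ΣA = 54760.00 mm², ΣAx_c = 7677760.00 mm³, ΣAy_c = 5344780.00 mm³.
x_c = 7677760.00/54760.00 = 140.21 mm; y_c = 5344780.00/54760.00 = 97.60 mm.

x_c = 140.21 mm, y_c = 97.60 mm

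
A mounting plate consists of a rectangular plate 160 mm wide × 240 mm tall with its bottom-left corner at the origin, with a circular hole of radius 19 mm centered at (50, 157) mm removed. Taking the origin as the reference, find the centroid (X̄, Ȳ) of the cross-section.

plate: A = 160 × 240 = 38400.00, centroid at (80.00, 120.00).
hole: A = −π·19² = -1134.11, centroid at (50.00, 157.00).
ΣA = 37265.89 mm²
ΣAX̄ = (38400.00)(80.00) + (-1134.11)(50.00) = 3015294.25 mm³
ΣAȲ = (38400.00)(120.00) + (-1134.11)(157.00) = 4429943.95 mm³
X̄ = 3015294.25 / 37265.89 = 80.91 mm
Ȳ = 4429943.95 / 37265.89 = 118.87 mm

X̄ = 80.91 mm, Ȳ = 118.87 mm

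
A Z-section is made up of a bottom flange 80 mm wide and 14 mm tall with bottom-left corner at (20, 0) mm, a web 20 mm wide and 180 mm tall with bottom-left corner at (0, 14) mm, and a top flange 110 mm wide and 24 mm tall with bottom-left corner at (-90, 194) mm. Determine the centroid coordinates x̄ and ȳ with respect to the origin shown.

x̄ = 1.47 mm, ȳ = 125.83 mm

Part | A | x̄ᵢ | ȳᵢ | A·x̄ᵢ | A·ȳᵢ
bottom flange | 1120.00 | 60.00 | 7.00 | 67200.00 | 7840.00
web | 3600.00 | 10.00 | 104.00 | 36000.00 | 374400.00
top flange | 2640.00 | -35.00 | 206.00 | -92400.00 | 543840.00
Σ | 7360.00 |  |  | 10800.00 | 926080.00
x̄ = 10800.00 / 7360.00 = 1.47 mm
ȳ = 926080.00 / 7360.00 = 125.83 mm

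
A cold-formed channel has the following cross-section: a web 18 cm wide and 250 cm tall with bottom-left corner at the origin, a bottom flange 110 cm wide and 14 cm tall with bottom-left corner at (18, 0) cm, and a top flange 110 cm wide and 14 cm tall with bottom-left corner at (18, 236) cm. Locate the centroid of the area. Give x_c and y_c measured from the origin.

Part | A | x̄ᵢ | ȳᵢ | A·x̄ᵢ | A·ȳᵢ
web | 4500.00 | 9.00 | 125.00 | 40500.00 | 562500.00
bottom flange | 1540.00 | 73.00 | 7.00 | 112420.00 | 10780.00
top flange | 1540.00 | 73.00 | 243.00 | 112420.00 | 374220.00
Σ | 7580.00 |  |  | 265340.00 | 947500.00
x_c = 265340.00 / 7580.00 = 35.01 cm
y_c = 947500.00 / 7580.00 = 125.00 cm

x_c = 35.01 cm, y_c = 125.00 cm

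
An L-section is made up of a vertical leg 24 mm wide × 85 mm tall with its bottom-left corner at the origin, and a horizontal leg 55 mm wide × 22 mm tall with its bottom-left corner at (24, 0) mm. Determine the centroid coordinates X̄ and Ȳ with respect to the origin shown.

X̄ = 26.71 mm, Ȳ = 30.77 mm

vertical leg: A = 24 × 85 = 2040.00, centroid at (12.00, 42.50).
horizontal leg: A = 55 × 22 = 1210.00, centroid at (51.50, 11.00).
ΣA = 3250.00 mm²
ΣAX̄ = (2040.00)(12.00) + (1210.00)(51.50) = 86795.00 mm³
ΣAȲ = (2040.00)(42.50) + (1210.00)(11.00) = 100010.00 mm³
X̄ = 86795.00 / 3250.00 = 26.71 mm
Ȳ = 100010.00 / 3250.00 = 30.77 mm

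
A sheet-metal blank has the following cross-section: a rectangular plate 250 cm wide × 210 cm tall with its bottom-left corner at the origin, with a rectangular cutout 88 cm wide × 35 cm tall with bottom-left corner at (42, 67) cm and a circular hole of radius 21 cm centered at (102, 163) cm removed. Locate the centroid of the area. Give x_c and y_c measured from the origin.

Part | A | x̄ᵢ | ȳᵢ | A·x̄ᵢ | A·ȳᵢ
plate | 52500.00 | 125.00 | 105.00 | 6562500.00 | 5512500.00
hole 1 | -3080.00 | 86.00 | 84.50 | -264880.00 | -260260.00
hole 2 | -1385.44 | 102.00 | 163.00 | -141315.12 | -225827.10
Σ | 48034.56 |  |  | 6156304.88 | 5026412.90
x_c = 6156304.88 / 48034.56 = 128.16 cm
y_c = 5026412.90 / 48034.56 = 104.64 cm

x_c = 128.16 cm, y_c = 104.64 cm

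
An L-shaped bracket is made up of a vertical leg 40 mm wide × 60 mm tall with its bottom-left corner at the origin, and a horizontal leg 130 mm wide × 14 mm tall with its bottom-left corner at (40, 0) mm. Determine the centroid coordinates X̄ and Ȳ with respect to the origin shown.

vertical leg: A = 40 × 60 = 2400.00, centroid at (20.00, 30.00).
horizontal leg: A = 130 × 14 = 1820.00, centroid at (105.00, 7.00).
ΣA = 4220.00 mm², ΣAX̄ = 239100.00 mm³, ΣAȲ = 84740.00 mm³.
X̄ = 239100.00/4220.00 = 56.66 mm; Ȳ = 84740.00/4220.00 = 20.08 mm.

X̄ = 56.66 mm, Ȳ = 20.08 mm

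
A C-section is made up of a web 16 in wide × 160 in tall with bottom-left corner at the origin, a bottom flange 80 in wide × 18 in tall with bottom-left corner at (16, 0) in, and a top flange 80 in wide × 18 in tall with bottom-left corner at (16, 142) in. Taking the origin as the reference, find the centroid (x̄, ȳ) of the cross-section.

x̄ = 33.41 in, ȳ = 80.00 in

Part | A | x̄ᵢ | ȳᵢ | A·x̄ᵢ | A·ȳᵢ
web | 2560.00 | 8.00 | 80.00 | 20480.00 | 204800.00
bottom flange | 1440.00 | 56.00 | 9.00 | 80640.00 | 12960.00
top flange | 1440.00 | 56.00 | 151.00 | 80640.00 | 217440.00
Σ | 5440.00 |  |  | 181760.00 | 435200.00
x̄ = 181760.00 / 5440.00 = 33.41 in
ȳ = 435200.00 / 5440.00 = 80.00 in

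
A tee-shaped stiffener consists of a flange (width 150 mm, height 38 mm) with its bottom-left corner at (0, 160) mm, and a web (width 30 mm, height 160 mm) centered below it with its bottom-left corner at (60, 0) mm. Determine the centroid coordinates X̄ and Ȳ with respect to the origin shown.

web: A = 30 × 160 = 4800.00, centroid at (75.00, 80.00).
flange: A = 150 × 38 = 5700.00, centroid at (75.00, 179.00).
ΣA = 10500.00 mm², ΣAX̄ = 787500.00 mm³, ΣAȲ = 1404300.00 mm³.
X̄ = 787500.00/10500.00 = 75.00 mm; Ȳ = 1404300.00/10500.00 = 133.74 mm.

X̄ = 75.00 mm, Ȳ = 133.74 mm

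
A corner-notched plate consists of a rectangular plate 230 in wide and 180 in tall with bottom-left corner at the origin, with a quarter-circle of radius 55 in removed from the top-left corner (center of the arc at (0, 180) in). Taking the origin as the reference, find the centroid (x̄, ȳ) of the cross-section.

x̄ = 120.58 in, ȳ = 85.94 in

plate: A = 230 × 180 = 41400.00, centroid at (115.00, 90.00).
removed quarter-circle: A = −¼π·55² = -2375.83, centroid at (23.34, 156.66).
ΣA = 39024.17 in²
ΣAx̄ = (41400.00)(115.00) + (-2375.83)(23.34) = 4705541.67 in³
ΣAȳ = (41400.00)(90.00) + (-2375.83)(156.66) = 3353809.03 in³
x̄ = 4705541.67 / 39024.17 = 120.58 in
ȳ = 3353809.03 / 39024.17 = 85.94 in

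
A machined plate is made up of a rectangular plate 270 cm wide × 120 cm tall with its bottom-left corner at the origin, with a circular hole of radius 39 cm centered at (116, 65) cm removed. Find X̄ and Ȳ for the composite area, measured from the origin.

X̄ = 138.29 cm, Ȳ = 59.14 cm

plate: A = 270 × 120 = 32400.00, centroid at (135.00, 60.00).
hole: A = −π·39² = -4778.36, centroid at (116.00, 65.00).
ΣA = 27621.64 cm², ΣAX̄ = 3819709.96 cm³, ΣAȲ = 1633406.44 cm³.
X̄ = 3819709.96/27621.64 = 138.29 cm; Ȳ = 1633406.44/27621.64 = 59.14 cm.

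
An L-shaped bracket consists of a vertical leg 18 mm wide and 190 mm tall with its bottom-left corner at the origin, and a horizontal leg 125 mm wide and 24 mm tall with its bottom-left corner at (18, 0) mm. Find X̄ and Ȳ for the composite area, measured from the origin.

vertical leg: A = 18 × 190 = 3420.00, centroid at (9.00, 95.00).
horizontal leg: A = 125 × 24 = 3000.00, centroid at (80.50, 12.00).
ΣA = 6420.00 mm²
ΣAX̄ = (3420.00)(9.00) + (3000.00)(80.50) = 272280.00 mm³
ΣAȲ = (3420.00)(95.00) + (3000.00)(12.00) = 360900.00 mm³
X̄ = 272280.00 / 6420.00 = 42.41 mm
Ȳ = 360900.00 / 6420.00 = 56.21 mm

X̄ = 42.41 mm, Ȳ = 56.21 mm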